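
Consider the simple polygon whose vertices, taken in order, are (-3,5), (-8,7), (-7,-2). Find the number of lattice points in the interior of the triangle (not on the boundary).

Using the shoelace formula, 2A = |[(-3)·7 − (-8)·5] + [(-8)·(-2) − (-7)·7] + [(-7)·5 − (-3)·(-2)]| = 43, so the area is 21.5.
Summing gcd(|Δx|,|Δy|) over the edges gives the boundary count: gcd(5,2) + gcd(1,9) + gcd(4,7) = 1+1+1 = 3.
Pick's theorem gives I = A − B/2 + 1 = 21.5 − 3/2 + 1 = 21.

21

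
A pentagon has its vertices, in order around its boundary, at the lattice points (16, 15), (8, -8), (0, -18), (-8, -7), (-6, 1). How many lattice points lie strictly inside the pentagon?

By the shoelace formula, twice the signed area is |[16·(-8) − 8·15] + [8·(-18) − 0·(-8)] + [0·(-7) − (-8)·(-18)] + [(-8)·1 − (-6)·(-7)] + [(-6)·15 − 16·1]| = 692, so the area is 346.
The number of boundary lattice points is Σ gcd(|Δx|,|Δy|) = gcd(8,23) + gcd(8,10) + gcd(8,11) + gcd(2,8) + gcd(22,14) = 1+2+1+2+2 = 8.
By Pick's theorem A = I + B/2 − 1, so I = 346 − 8/2 + 1 = 343.

343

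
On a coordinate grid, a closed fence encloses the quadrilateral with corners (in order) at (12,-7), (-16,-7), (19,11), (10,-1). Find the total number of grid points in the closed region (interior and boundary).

Using the shoelace formula, 2A = |[12·(-7) − (-16)·(-7)] + [(-16)·11 − 19·(-7)] + [19·(-1) − 10·11] + [10·(-7) − 12·(-1)]| = 426, so the area is 213.
Summing gcd(|Δx|,|Δy|) over the edges gives the boundary count: gcd(28,0) + gcd(35,18) + gcd(9,12) + gcd(2,6) = 28+1+3+2 = 34.
Pick's theorem gives I = A − B/2 + 1 = 213 − 34/2 + 1 = 197, so the closed region contains I + B = 197 + 34 = 231 lattice points.

231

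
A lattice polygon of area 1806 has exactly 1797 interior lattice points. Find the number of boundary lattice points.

20

Pick's theorem gives A = I + B/2 − 1, so B = 2(A − I + 1) = 2(1806 − 1797 + 1) = 20.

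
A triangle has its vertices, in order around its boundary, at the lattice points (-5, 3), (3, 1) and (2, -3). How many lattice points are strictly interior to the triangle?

By the shoelace formula, twice the signed area is |[(-5)·1 − 3·3] + [3·(-3) − 2·1] + [2·3 − (-5)·(-3)]| = 34, so the area is 17.
Along each edge there are gcd(|Δx|,|Δy|)+1 lattice points, so counting each shared vertex once the boundary has gcd(8,2) + gcd(1,4) + gcd(7,6) = 2+1+1 = 4.
By Pick's theorem A = I + B/2 − 1, so I = 17 − 4/2 + 1 = 16.

16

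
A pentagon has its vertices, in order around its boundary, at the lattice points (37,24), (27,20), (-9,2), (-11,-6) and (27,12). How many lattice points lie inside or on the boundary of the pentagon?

332

The shoelace formula gives twice the area as |[37·20 − 27·24] + [27·2 − (-9)·20] + [(-9)·(-6) − (-11)·2] + [(-11)·12 − 27·(-6)] + [27·24 − 37·12]| = 636, so the area is 318.
Summing gcd(|Δx|,|Δy|) over the edges gives the boundary count: gcd(10,4) + gcd(36,18) + gcd(2,8) + gcd(38,18) + gcd(10,12) = 2+18+2+2+2 = 26.
Pick's theorem gives I = A − B/2 + 1 = 318 − 26/2 + 1 = 306, so the closed region contains I + B = 306 + 26 = 332 lattice points.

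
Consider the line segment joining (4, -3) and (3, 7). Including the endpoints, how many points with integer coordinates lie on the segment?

The number of lattice points on a segment between lattice points is gcd(|Δx|,|Δy|) + 1 = gcd(1,10) + 1 = 1 + 1 = 2.

2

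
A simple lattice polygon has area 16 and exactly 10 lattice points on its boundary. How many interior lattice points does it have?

12

From Pick's theorem, I = A − B/2 + 1 = 16 − 10/2 + 1 = 12.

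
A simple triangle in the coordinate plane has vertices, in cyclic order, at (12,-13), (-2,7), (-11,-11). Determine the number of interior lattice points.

211

Using the shoelace formula, 2A = |(12·7 − (-2)·(-13)) + ((-2)·(-11) − (-11)·7) + ((-11)·(-13) − 12·(-11))| = 432, so the area is 216.
Along each edge there are gcd(|Δx|,|Δy|)+1 lattice points, so counting each shared vertex once the boundary has gcd(14,20) + gcd(9,18) + gcd(23,2) = 2+9+1 = 12.
By Pick's theorem A = I + B/2 − 1, so I = 216 − 12/2 + 1 = 211.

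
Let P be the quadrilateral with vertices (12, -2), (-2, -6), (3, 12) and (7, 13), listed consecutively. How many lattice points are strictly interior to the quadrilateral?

By the shoelace formula, twice the signed area is |(12·(-6) − (-2)·(-2)) + ((-2)·12 − 3·(-6)) + (3·13 − 7·12) + (7·(-2) − 12·13)| = 297, so the area is 297/2.
The number of boundary lattice points is Σ gcd(|Δx|,|Δy|) = gcd(14,4) + gcd(5,18) + gcd(4,1) + gcd(5,15) = 2+1+1+5 = 9.
By Pick's theorem A = I + B/2 − 1, so I = 297/2 − 9/2 + 1 = 145.

145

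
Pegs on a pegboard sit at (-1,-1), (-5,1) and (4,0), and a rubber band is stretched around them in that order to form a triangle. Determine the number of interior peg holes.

6

The shoelace formula gives twice the area as |((-1)·1 − (-5)·(-1)) + ((-5)·0 − 4·1) + (4·(-1) − (-1)·0)| = 14, so the area is 7.
Summing gcd(|Δx|,|Δy|) over the edges gives the boundary count: gcd(4,2) + gcd(9,1) + gcd(5,1) = 2+1+1 = 4.
By Pick's theorem A = I + B/2 − 1, so I = 7 − 4/2 + 1 = 6.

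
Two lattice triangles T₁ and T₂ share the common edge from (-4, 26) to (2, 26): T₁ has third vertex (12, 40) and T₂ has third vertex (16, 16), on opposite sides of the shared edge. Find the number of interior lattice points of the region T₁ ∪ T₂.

The union is the simple quadrilateral with vertices (-4, 26), (12, 40), (2, 26), (16, 16) in order.
The shoelace formula gives twice the area as |((-4)·40 − 12·26) + (12·26 − 2·40) + (2·16 − 16·26) + (16·26 − (-4)·16)| = 144, so the area is 72.
Summing gcd(|Δx|,|Δy|) over the edges gives the boundary count: gcd(16,14) + gcd(10,14) + gcd(14,10) + gcd(20,10) = 2+2+2+10 = 16.
By Pick's theorem I = A − B/2 + 1 = 72 − 16/2 + 1 = 65.

65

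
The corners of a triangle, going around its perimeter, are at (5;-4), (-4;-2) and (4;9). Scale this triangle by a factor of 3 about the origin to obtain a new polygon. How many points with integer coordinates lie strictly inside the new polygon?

514

By the shoelace formula, twice the signed area is |(5·(-2) − (-4)·(-4)) + ((-4)·9 − 4·(-2)) + (4·(-4) − 5·9)| = 115, so the area is 115/2.
Along each edge there are gcd(|Δx|,|Δy|)+1 lattice points, so counting each shared vertex once the boundary has gcd(9,2) + gcd(8,11) + gcd(1,13) = 1+1+1 = 3.
Scaling by 3 multiplies the area by 3² = 9 (so the new area is 517.5) and multiplies the boundary lattice-point count by 3, giving 9.
By Pick's theorem, the interior count of the dilated polygon is 517.5 − 9/2 + 1 = 514.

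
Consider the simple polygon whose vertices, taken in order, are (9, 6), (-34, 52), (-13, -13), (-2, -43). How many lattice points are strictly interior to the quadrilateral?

1348

By the shoelace formula, twice the signed area is |(9·52 − (-34)·6) + ((-34)·(-13) − (-13)·52) + ((-13)·(-43) − (-2)·(-13)) + ((-2)·6 − 9·(-43))| = 2698, so the area is 1349.
Along each edge there are gcd(|Δx|,|Δy|)+1 lattice points, so counting each shared vertex once the boundary has gcd(43,46) + gcd(21,65) + gcd(11,30) + gcd(11,49) = 1+1+1+1 = 4.
Pick's theorem gives I = A − B/2 + 1 = 1349 − 4/2 + 1 = 1348.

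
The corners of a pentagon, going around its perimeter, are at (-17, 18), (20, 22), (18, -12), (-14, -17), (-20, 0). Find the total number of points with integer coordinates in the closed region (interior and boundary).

1277

By the shoelace formula, twice the signed area is |((-17)·22 − 20·18) + (20·(-12) − 18·22) + (18·(-17) − (-14)·(-12)) + ((-14)·0 − (-20)·(-17)) + ((-20)·18 − (-17)·0)| = 2544, so the area is 1272.
Summing gcd(|Δx|,|Δy|) over the edges gives the boundary count: gcd(37,4) + gcd(2,34) + gcd(32,5) + gcd(6,17) + gcd(3,18) = 1+2+1+1+3 = 8.
Pick's theorem gives I = A − B/2 + 1 = 1272 − 8/2 + 1 = 1269, so the closed region contains I + B = 1269 + 8 = 1277 lattice points.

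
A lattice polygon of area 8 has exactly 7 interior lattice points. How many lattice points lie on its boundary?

4

Pick's theorem gives A = I + B/2 − 1, so B = 2(A − I + 1) = 2(8 − 7 + 1) = 4.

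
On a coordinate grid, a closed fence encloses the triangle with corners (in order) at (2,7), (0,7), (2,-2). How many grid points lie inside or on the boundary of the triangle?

Using the shoelace formula, 2A = |(2·7 − 0·7) + (0·(-2) − 2·7) + (2·7 − 2·(-2))| = 18, so the area is 9.
Summing gcd(|Δx|,|Δy|) over the edges gives the boundary count: gcd(2,0) + gcd(2,9) + gcd(0,9) = 2+1+9 = 12.
Pick's theorem gives I = A − B/2 + 1 = 9 − 12/2 + 1 = 4, so the closed region contains I + B = 4 + 12 = 16 lattice points.

16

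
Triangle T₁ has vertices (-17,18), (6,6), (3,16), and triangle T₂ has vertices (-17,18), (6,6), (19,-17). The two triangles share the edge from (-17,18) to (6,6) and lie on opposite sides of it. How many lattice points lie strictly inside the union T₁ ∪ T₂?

282

The union is the simple quadrilateral with vertices (-17,18), (3,16), (6,6), (19,-17) in order.
The shoelace formula gives twice the area as |((-17)·16 − 3·18) + (3·6 − 6·16) + (6·(-17) − 19·6) + (19·18 − (-17)·(-17))| = 567, so the area is 283.5.
The number of boundary lattice points is Σ gcd(|Δx|,|Δy|) = gcd(20,2) + gcd(3,10) + gcd(13,23) + gcd(36,35) = 2+1+1+1 = 5.
By Pick's theorem I = A − B/2 + 1 = 283.5 − 5/2 + 1 = 282.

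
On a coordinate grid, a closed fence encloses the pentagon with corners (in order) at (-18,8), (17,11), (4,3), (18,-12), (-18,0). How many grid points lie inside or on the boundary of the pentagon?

407

Using the shoelace formula, 2A = |[(-18)·11 − 17·8] + [17·3 − 4·11] + [4·(-12) − 18·3] + [18·0 − (-18)·(-12)] + [(-18)·8 − (-18)·0]| = 789, so the area is 394.5.
Summing gcd(|Δx|,|Δy|) over the edges gives the boundary count: gcd(35,3) + gcd(13,8) + gcd(14,15) + gcd(36,12) + gcd(0,8) = 1+1+1+12+8 = 23.
Pick's theorem gives I = A − B/2 + 1 = 394.5 − 23/2 + 1 = 384, so the closed region contains I + B = 384 + 23 = 407 lattice points.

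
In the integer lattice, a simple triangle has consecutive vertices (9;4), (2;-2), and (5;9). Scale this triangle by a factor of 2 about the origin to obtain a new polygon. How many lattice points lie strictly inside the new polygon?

116

By the shoelace formula, twice the signed area is |[9·(-2) − 2·4] + [2·9 − 5·(-2)] + [5·4 − 9·9]| = 59, so the area is 59/2.
Summing gcd(|Δx|,|Δy|) over the edges gives the boundary count: gcd(7,6) + gcd(3,11) + gcd(4,5) = 1+1+1 = 3.
Scaling by 2 multiplies the area by 2² = 4 (so the new area is 118) and multiplies the boundary lattice-point count by 2, giving 6.
By Pick's theorem, the interior count of the dilated polygon is 118 − 6/2 + 1 = 116.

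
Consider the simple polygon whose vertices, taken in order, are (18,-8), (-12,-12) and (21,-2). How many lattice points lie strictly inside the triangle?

82

By the shoelace formula, twice the signed area is |(18·(-12) − (-12)·(-8)) + ((-12)·(-2) − 21·(-12)) + (21·(-8) − 18·(-2))| = 168, so the area is 84.
Along each edge there are gcd(|Δx|,|Δy|)+1 lattice points, so counting each shared vertex once the boundary has gcd(30,4) + gcd(33,10) + gcd(3,6) = 2+1+3 = 6.
Pick's theorem gives I = A − B/2 + 1 = 84 − 6/2 + 1 = 82.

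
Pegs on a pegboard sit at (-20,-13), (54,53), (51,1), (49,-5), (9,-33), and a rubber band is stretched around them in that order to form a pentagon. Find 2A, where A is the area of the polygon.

5660

The shoelace formula gives twice the area as |((-20)·53 − 54·(-13)) + (54·1 − 51·53) + (51·(-5) − 49·1) + (49·(-33) − 9·(-5)) + (9·(-13) − (-20)·(-33))| = 5660, so the area is 2830.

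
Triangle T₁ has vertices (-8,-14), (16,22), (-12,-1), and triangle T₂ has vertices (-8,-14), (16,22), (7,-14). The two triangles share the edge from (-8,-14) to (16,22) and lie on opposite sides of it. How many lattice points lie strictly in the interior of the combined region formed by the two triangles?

The union is the simple quadrilateral with vertices (-8,-14), (-12,-1), (16,22), (7,-14) in order.
Using the shoelace formula, 2A = |[(-8)·(-1) − (-12)·(-14)] + [(-12)·22 − 16·(-1)] + [16·(-14) − 7·22] + [7·(-14) − (-8)·(-14)]| = 996, so the area is 498.
Along each edge there are gcd(|Δx|,|Δy|)+1 lattice points, so counting each shared vertex once the boundary has gcd(4,13) + gcd(28,23) + gcd(9,36) + gcd(15,0) = 1+1+9+15 = 26.
By Pick's theorem I = A − B/2 + 1 = 498 − 26/2 + 1 = 486.

486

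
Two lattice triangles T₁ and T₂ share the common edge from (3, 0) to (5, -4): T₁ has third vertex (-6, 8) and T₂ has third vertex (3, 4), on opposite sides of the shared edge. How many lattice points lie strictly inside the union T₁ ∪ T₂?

11

The union is the simple quadrilateral with vertices (3, 0), (-6, 8), (5, -4), (3, 4) in order.
By the shoelace formula, twice the signed area is |(3·8 − (-6)·0) + ((-6)·(-4) − 5·8) + (5·4 − 3·(-4)) + (3·0 − 3·4)| = 28, so the area is 14.
Summing gcd(|Δx|,|Δy|) over the edges gives the boundary count: gcd(9,8) + gcd(11,12) + gcd(2,8) + gcd(0,4) = 1+1+2+4 = 8.
By Pick's theorem I = A − B/2 + 1 = 14 − 8/2 + 1 = 11.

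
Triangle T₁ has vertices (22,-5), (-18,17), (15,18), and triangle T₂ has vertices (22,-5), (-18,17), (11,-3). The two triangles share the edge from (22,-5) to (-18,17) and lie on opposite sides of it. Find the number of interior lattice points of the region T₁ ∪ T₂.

463

The union is the simple quadrilateral with vertices (22,-5), (15,18), (-18,17), (11,-3) in order.
The shoelace formula gives twice the area as |(22·18 − 15·(-5)) + (15·17 − (-18)·18) + ((-18)·(-3) − 11·17) + (11·(-5) − 22·(-3))| = 928, so the area is 464.
Along each edge there are gcd(|Δx|,|Δy|)+1 lattice points, so counting each shared vertex once the boundary has gcd(7,23) + gcd(33,1) + gcd(29,20) + gcd(11,2) = 1+1+1+1 = 4.
By Pick's theorem I = A − B/2 + 1 = 464 − 4/2 + 1 = 463.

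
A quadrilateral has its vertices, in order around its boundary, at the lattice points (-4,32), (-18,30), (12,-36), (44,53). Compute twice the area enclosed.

By the shoelace formula, twice the signed area is |((-4)·30 − (-18)·32) + ((-18)·(-36) − 12·30) + (12·53 − 44·(-36)) + (44·32 − (-4)·53)| = 4584, so the area is 2292.

4584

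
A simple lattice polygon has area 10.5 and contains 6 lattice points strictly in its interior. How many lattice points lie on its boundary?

Pick's theorem gives A = I + B/2 − 1, so B = 2(A − I + 1) = 2(10.5 − 6 + 1) = 11.

11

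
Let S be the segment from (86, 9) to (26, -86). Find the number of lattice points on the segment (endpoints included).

The number of lattice points on a segment between lattice points is gcd(|Δx|,|Δy|) + 1 = gcd(60,95) + 1 = 5 + 1 = 6.

6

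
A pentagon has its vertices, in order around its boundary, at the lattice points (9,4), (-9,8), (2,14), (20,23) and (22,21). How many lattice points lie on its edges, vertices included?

15

Along each edge there are gcd(|Δx|,|Δy|)+1 lattice points, so counting each shared vertex once the boundary has gcd(18,4) + gcd(11,6) + gcd(18,9) + gcd(2,2) + gcd(13,17) = 2+1+9+2+1 = 15.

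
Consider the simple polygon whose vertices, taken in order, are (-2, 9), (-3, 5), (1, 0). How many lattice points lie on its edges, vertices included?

The number of boundary lattice points is Σ gcd(|Δx|,|Δy|) = gcd(1,4) + gcd(4,5) + gcd(3,9) = 1+1+3 = 5.

5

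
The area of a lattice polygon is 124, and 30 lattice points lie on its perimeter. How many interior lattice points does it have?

110

From Pick's theorem, I = A − B/2 + 1 = 124 − 30/2 + 1 = 110.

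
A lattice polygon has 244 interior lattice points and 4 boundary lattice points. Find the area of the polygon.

Pick's theorem states A = I + B/2 − 1, so A = 244 + 4/2 − 1 = 245.

245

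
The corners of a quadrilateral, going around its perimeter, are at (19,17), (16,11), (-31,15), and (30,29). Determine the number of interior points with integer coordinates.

434

The shoelace formula gives twice the area as |[19·11 − 16·17] + [16·15 − (-31)·11] + [(-31)·29 − 30·15] + [30·17 − 19·29]| = 872, so the area is 436.
Summing gcd(|Δx|,|Δy|) over the edges gives the boundary count: gcd(3,6) + gcd(47,4) + gcd(61,14) + gcd(11,12) = 3+1+1+1 = 6.
Pick's theorem gives I = A − B/2 + 1 = 436 − 6/2 + 1 = 434.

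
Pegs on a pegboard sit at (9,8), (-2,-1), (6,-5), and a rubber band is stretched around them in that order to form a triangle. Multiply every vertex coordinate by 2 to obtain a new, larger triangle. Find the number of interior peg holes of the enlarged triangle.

Using the shoelace formula, 2A = |[9·(-1) − (-2)·8] + [(-2)·(-5) − 6·(-1)] + [6·8 − 9·(-5)]| = 116, so the area is 58.
Summing gcd(|Δx|,|Δy|) over the edges gives the boundary count: gcd(11,9) + gcd(8,4) + gcd(3,13) = 1+4+1 = 6.
Scaling by 2 multiplies the area by 2² = 4 (so the new area is 232) and multiplies the boundary lattice-point count by 2, giving 12.
By Pick's theorem, the interior count of the dilated polygon is 232 − 12/2 + 1 = 227.

227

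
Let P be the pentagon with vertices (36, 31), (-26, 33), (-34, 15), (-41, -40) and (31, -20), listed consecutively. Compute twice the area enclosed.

8442

By the shoelace formula, twice the signed area is |(36·33 − (-26)·31) + ((-26)·15 − (-34)·33) + ((-34)·(-40) − (-41)·15) + ((-41)·(-20) − 31·(-40)) + (31·31 − 36·(-20))| = 8442, so the area is 4221.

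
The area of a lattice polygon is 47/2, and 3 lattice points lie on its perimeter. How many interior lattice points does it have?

Pick's theorem A = I + B/2 − 1 rearranges to I = A − B/2 + 1 = 47/2 − 3/2 + 1 = 23.

23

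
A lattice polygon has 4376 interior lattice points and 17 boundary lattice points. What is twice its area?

Pick's theorem states A = I + B/2 − 1, so A = 4376 + 17/2 − 1 = 8767/2.
Hence 2A = 8767.

8767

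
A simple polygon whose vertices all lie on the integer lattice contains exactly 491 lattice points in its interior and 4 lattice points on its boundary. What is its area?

By Pick's theorem, A = I + B/2 − 1 = 491 + 4/2 − 1 = 492.

492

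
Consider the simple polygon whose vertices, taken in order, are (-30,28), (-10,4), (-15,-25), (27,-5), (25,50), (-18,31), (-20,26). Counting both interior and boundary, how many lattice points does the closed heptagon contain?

Using the shoelace formula, 2A = |((-30)·4 − (-10)·28) + ((-10)·(-25) − (-15)·4) + ((-15)·(-5) − 27·(-25)) + (27·50 − 25·(-5)) + (25·31 − (-18)·50) + ((-18)·26 − (-20)·31) + ((-20)·28 − (-30)·26)| = 4742, so the area is 2371.
Along each edge there are gcd(|Δx|,|Δy|)+1 lattice points, so counting each shared vertex once the boundary has gcd(20,24) + gcd(5,29) + gcd(42,20) + gcd(2,55) + gcd(43,19) + gcd(2,5) + gcd(10,2) = 4+1+2+1+1+1+2 = 12.
Pick's theorem gives I = A − B/2 + 1 = 2371 − 12/2 + 1 = 2366, so the closed region contains I + B = 2366 + 12 = 2378 lattice points.

2378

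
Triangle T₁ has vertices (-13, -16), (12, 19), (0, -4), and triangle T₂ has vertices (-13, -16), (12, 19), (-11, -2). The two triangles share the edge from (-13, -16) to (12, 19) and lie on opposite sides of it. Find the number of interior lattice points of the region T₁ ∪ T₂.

216

The union is the simple quadrilateral with vertices (-13, -16), (0, -4), (12, 19), (-11, -2) in order.
Using the shoelace formula, 2A = |[(-13)·(-4) − 0·(-16)] + [0·19 − 12·(-4)] + [12·(-2) − (-11)·19] + [(-11)·(-16) − (-13)·(-2)]| = 435, so the area is 435/2.
The number of boundary lattice points is Σ gcd(|Δx|,|Δy|) = gcd(13,12) + gcd(12,23) + gcd(23,21) + gcd(2,14) = 1+1+1+2 = 5.
By Pick's theorem I = A − B/2 + 1 = 435/2 − 5/2 + 1 = 216.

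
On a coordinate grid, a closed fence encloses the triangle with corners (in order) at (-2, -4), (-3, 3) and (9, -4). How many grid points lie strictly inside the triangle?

33

The shoelace formula gives twice the area as |((-2)·3 − (-3)·(-4)) + ((-3)·(-4) − 9·3) + (9·(-4) − (-2)·(-4))| = 77, so the area is 38.5.
Summing gcd(|Δx|,|Δy|) over the edges gives the boundary count: gcd(1,7) + gcd(12,7) + gcd(11,0) = 1+1+11 = 13.
By Pick's theorem A = I + B/2 − 1, so I = 38.5 − 13/2 + 1 = 33.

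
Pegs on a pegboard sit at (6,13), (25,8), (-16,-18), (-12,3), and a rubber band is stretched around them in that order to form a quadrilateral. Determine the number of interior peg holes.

The shoelace formula gives twice the area as |[6·8 − 25·13] + [25·(-18) − (-16)·8] + [(-16)·3 − (-12)·(-18)] + [(-12)·13 − 6·3]| = 1037, so the area is 1037/2.
Summing gcd(|Δx|,|Δy|) over the edges gives the boundary count: gcd(19,5) + gcd(41,26) + gcd(4,21) + gcd(18,10) = 1+1+1+2 = 5.
By Pick's theorem A = I + B/2 − 1, so I = 1037/2 − 5/2 + 1 = 517.

517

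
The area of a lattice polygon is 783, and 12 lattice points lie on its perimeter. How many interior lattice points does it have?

778

Pick's theorem A = I + B/2 − 1 rearranges to I = A − B/2 + 1 = 783 − 12/2 + 1 = 778.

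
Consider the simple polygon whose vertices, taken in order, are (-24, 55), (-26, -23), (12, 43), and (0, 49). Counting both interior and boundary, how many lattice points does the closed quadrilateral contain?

1461

Using the shoelace formula, 2A = |[(-24)·(-23) − (-26)·55] + [(-26)·43 − 12·(-23)] + [12·49 − 0·43] + [0·55 − (-24)·49]| = 2904, so the area is 1452.
The number of boundary lattice points is Σ gcd(|Δx|,|Δy|) = gcd(2,78) + gcd(38,66) + gcd(12,6) + gcd(24,6) = 2+2+6+6 = 16.
Pick's theorem gives I = A − B/2 + 1 = 1452 − 16/2 + 1 = 1445, so the closed region contains I + B = 1445 + 16 = 1461 lattice points.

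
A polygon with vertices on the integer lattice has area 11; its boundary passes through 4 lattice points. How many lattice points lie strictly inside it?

10

Pick's theorem A = I + B/2 − 1 rearranges to I = A − B/2 + 1 = 11 − 4/2 + 1 = 10.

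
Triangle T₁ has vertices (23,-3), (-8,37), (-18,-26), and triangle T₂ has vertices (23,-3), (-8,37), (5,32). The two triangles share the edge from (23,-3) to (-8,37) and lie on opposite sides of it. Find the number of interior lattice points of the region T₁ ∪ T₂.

1358

The union is the simple quadrilateral with vertices (23,-3), (-18,-26), (-8,37), (5,32) in order.
The shoelace formula gives twice the area as |[23·(-26) − (-18)·(-3)] + [(-18)·37 − (-8)·(-26)] + [(-8)·32 − 5·37] + [5·(-3) − 23·32]| = 2718, so the area is 1359.
Along each edge there are gcd(|Δx|,|Δy|)+1 lattice points, so counting each shared vertex once the boundary has gcd(41,23) + gcd(10,63) + gcd(13,5) + gcd(18,35) = 1+1+1+1 = 4.
By Pick's theorem I = A − B/2 + 1 = 1359 − 4/2 + 1 = 1358.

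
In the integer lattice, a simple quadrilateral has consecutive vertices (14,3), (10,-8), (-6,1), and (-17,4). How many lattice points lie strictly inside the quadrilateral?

The shoelace formula gives twice the area as |(14·(-8) − 10·3) + (10·1 − (-6)·(-8)) + ((-6)·4 − (-17)·1) + ((-17)·3 − 14·4)| = 294, so the area is 147.
The number of boundary lattice points is Σ gcd(|Δx|,|Δy|) = gcd(4,11) + gcd(16,9) + gcd(11,3) + gcd(31,1) = 1+1+1+1 = 4.
By Pick's theorem A = I + B/2 − 1, so I = 147 − 4/2 + 1 = 146.

146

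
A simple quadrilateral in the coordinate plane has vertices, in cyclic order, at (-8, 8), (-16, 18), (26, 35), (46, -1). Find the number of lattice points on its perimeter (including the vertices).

16

The number of boundary lattice points is Σ gcd(|Δx|,|Δy|) = gcd(8,10) + gcd(42,17) + gcd(20,36) + gcd(54,9) = 2+1+4+9 = 16.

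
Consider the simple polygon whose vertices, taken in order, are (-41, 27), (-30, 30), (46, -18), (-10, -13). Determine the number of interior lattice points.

Using the shoelace formula, 2A = |((-41)·30 − (-30)·27) + ((-30)·(-18) − 46·30) + (46·(-13) − (-10)·(-18)) + ((-10)·27 − (-41)·(-13))| = 2841, so the area is 2841/2.
Summing gcd(|Δx|,|Δy|) over the edges gives the boundary count: gcd(11,3) + gcd(76,48) + gcd(56,5) + gcd(31,40) = 1+4+1+1 = 7.
Pick's theorem gives I = A − B/2 + 1 = 2841/2 − 7/2 + 1 = 1418.

1418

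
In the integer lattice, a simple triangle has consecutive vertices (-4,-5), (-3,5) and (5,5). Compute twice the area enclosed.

The shoelace formula gives twice the area as |((-4)·5 − (-3)·(-5)) + ((-3)·5 − 5·5) + (5·(-5) − (-4)·5)| = 80, so the area is 40.

80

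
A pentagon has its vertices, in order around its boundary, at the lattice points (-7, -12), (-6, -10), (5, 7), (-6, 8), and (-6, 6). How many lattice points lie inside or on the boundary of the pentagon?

By the shoelace formula, twice the signed area is |[(-7)·(-10) − (-6)·(-12)] + [(-6)·7 − 5·(-10)] + [5·8 − (-6)·7] + [(-6)·6 − (-6)·8] + [(-6)·(-12) − (-7)·6]| = 214, so the area is 107.
The number of boundary lattice points is Σ gcd(|Δx|,|Δy|) = gcd(1,2) + gcd(11,17) + gcd(11,1) + gcd(0,2) + gcd(1,18) = 1+1+1+2+1 = 6.
Pick's theorem gives I = A − B/2 + 1 = 107 − 6/2 + 1 = 105, so the closed region contains I + B = 105 + 6 = 111 lattice points.

111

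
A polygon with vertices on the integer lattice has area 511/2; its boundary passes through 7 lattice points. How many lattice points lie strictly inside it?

Pick's theorem A = I + B/2 − 1 rearranges to I = A − B/2 + 1 = 511/2 − 7/2 + 1 = 253.

253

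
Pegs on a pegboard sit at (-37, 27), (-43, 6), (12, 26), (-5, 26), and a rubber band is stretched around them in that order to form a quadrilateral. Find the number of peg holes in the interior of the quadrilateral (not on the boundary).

497

Using the shoelace formula, 2A = |((-37)·6 − (-43)·27) + ((-43)·26 − 12·6) + (12·26 − (-5)·26) + ((-5)·27 − (-37)·26)| = 1018, so the area is 509.
Summing gcd(|Δx|,|Δy|) over the edges gives the boundary count: gcd(6,21) + gcd(55,20) + gcd(17,0) + gcd(32,1) = 3+5+17+1 = 26.
Pick's theorem gives I = A − B/2 + 1 = 509 − 26/2 + 1 = 497.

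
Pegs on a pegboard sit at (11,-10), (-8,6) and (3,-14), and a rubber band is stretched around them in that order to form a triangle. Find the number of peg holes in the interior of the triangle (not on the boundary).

100

By the shoelace formula, twice the signed area is |(11·6 − (-8)·(-10)) + ((-8)·(-14) − 3·6) + (3·(-10) − 11·(-14))| = 204, so the area is 102.
Along each edge there are gcd(|Δx|,|Δy|)+1 lattice points, so counting each shared vertex once the boundary has gcd(19,16) + gcd(11,20) + gcd(8,4) = 1+1+4 = 6.
By Pick's theorem A = I + B/2 − 1, so I = 102 − 6/2 + 1 = 100.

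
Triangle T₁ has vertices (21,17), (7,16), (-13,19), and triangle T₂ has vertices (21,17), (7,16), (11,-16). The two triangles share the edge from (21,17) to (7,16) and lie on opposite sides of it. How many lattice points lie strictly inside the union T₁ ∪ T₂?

The union is the simple quadrilateral with vertices (21,17), (-13,19), (7,16), (11,-16) in order.
The shoelace formula gives twice the area as |(21·19 − (-13)·17) + ((-13)·16 − 7·19) + (7·(-16) − 11·16) + (11·17 − 21·(-16))| = 514, so the area is 257.
Along each edge there are gcd(|Δx|,|Δy|)+1 lattice points, so counting each shared vertex once the boundary has gcd(34,2) + gcd(20,3) + gcd(4,32) + gcd(10,33) = 2+1+4+1 = 8.
By Pick's theorem I = A − B/2 + 1 = 257 − 8/2 + 1 = 254.

254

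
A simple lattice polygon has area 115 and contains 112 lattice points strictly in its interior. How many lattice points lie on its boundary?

Pick's theorem gives A = I + B/2 − 1, so B = 2(A − I + 1) = 2(115 − 112 + 1) = 8.

8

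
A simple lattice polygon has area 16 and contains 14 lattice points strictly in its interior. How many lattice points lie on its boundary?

6

Pick's theorem gives A = I + B/2 − 1, so B = 2(A − I + 1) = 2(16 − 14 + 1) = 6.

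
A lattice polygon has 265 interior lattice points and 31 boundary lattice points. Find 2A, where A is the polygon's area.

559

By Pick's theorem, A = I + B/2 − 1 = 265 + 31/2 − 1 = 559/2.
Hence 2A = 559.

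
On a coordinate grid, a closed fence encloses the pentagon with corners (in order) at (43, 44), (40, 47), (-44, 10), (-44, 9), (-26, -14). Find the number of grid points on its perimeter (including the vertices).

Along each edge there are gcd(|Δx|,|Δy|)+1 lattice points, so counting each shared vertex once the boundary has gcd(3,3) + gcd(84,37) + gcd(0,1) + gcd(18,23) + gcd(69,58) = 3+1+1+1+1 = 7.

7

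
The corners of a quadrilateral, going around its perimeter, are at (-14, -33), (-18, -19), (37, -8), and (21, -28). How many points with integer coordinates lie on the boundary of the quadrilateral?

22

The number of boundary lattice points is Σ gcd(|Δx|,|Δy|) = gcd(4,14) + gcd(55,11) + gcd(16,20) + gcd(35,5) = 2+11+4+5 = 22.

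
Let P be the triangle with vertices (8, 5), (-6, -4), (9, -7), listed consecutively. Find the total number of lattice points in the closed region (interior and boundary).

By the shoelace formula, twice the signed area is |(8·(-4) − (-6)·5) + ((-6)·(-7) − 9·(-4)) + (9·5 − 8·(-7))| = 177, so the area is 88.5.
The number of boundary lattice points is Σ gcd(|Δx|,|Δy|) = gcd(14,9) + gcd(15,3) + gcd(1,12) = 1+3+1 = 5.
Pick's theorem gives I = A − B/2 + 1 = 88.5 − 5/2 + 1 = 87, so the closed region contains I + B = 87 + 5 = 92 lattice points.

92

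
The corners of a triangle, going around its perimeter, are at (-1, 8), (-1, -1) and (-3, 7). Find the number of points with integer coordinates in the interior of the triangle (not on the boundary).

Using the shoelace formula, 2A = |[(-1)·(-1) − (-1)·8] + [(-1)·7 − (-3)·(-1)] + [(-3)·8 − (-1)·7]| = 18, so the area is 9.
The number of boundary lattice points is Σ gcd(|Δx|,|Δy|) = gcd(0,9) + gcd(2,8) + gcd(2,1) = 9+2+1 = 12.
By Pick's theorem A = I + B/2 − 1, so I = 9 − 12/2 + 1 = 4.

4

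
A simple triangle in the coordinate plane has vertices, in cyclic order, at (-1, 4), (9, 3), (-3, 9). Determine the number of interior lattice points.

Using the shoelace formula, 2A = |((-1)·3 − 9·4) + (9·9 − (-3)·3) + ((-3)·4 − (-1)·9)| = 48, so the area is 24.
Summing gcd(|Δx|,|Δy|) over the edges gives the boundary count: gcd(10,1) + gcd(12,6) + gcd(2,5) = 1+6+1 = 8.
Pick's theorem gives I = A − B/2 + 1 = 24 − 8/2 + 1 = 21.

21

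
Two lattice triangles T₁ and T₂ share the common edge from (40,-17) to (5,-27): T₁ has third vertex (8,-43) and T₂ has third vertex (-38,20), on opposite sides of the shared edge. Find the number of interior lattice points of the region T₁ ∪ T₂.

1331

The union is the simple quadrilateral with vertices (40,-17), (8,-43), (5,-27), (-38,20) in order.
By the shoelace formula, twice the signed area is |(40·(-43) − 8·(-17)) + (8·(-27) − 5·(-43)) + (5·20 − (-38)·(-27)) + ((-38)·(-17) − 40·20)| = 2665, so the area is 2665/2.
The number of boundary lattice points is Σ gcd(|Δx|,|Δy|) = gcd(32,26) + gcd(3,16) + gcd(43,47) + gcd(78,37) = 2+1+1+1 = 5.
By Pick's theorem I = A − B/2 + 1 = 2665/2 − 5/2 + 1 = 1331.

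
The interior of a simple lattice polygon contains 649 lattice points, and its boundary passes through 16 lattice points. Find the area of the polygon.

656

By Pick's theorem, A = I + B/2 − 1 = 649 + 16/2 − 1 = 656.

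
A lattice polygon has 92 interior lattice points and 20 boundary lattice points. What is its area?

101

By Pick's theorem, A = I + B/2 − 1 = 92 + 20/2 − 1 = 101.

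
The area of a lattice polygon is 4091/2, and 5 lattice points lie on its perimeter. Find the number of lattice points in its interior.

From Pick's theorem, I = A − B/2 + 1 = 4091/2 − 5/2 + 1 = 2044.

2044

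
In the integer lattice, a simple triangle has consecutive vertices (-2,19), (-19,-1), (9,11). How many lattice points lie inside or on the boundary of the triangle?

182

Using the shoelace formula, 2A = |[(-2)·(-1) − (-19)·19] + [(-19)·11 − 9·(-1)] + [9·19 − (-2)·11]| = 356, so the area is 178.
The number of boundary lattice points is Σ gcd(|Δx|,|Δy|) = gcd(17,20) + gcd(28,12) + gcd(11,8) = 1+4+1 = 6.
Pick's theorem gives I = A − B/2 + 1 = 178 − 6/2 + 1 = 176, so the closed region contains I + B = 176 + 6 = 182 lattice points.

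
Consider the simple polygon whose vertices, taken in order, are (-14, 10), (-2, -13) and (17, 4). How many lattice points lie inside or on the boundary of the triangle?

323

By the shoelace formula, twice the signed area is |((-14)·(-13) − (-2)·10) + ((-2)·4 − 17·(-13)) + (17·10 − (-14)·4)| = 641, so the area is 641/2.
Summing gcd(|Δx|,|Δy|) over the edges gives the boundary count: gcd(12,23) + gcd(19,17) + gcd(31,6) = 1+1+1 = 3.
Pick's theorem gives I = A − B/2 + 1 = 641/2 − 3/2 + 1 = 320, so the closed region contains I + B = 320 + 3 = 323 lattice points.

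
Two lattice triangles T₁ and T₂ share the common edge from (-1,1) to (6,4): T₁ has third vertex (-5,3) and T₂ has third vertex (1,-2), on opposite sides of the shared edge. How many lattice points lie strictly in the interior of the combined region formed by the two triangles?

25

The union is the simple quadrilateral with vertices (-1,1), (-5,3), (6,4), (1,-2) in order.
Using the shoelace formula, 2A = |[(-1)·3 − (-5)·1] + [(-5)·4 − 6·3] + [6·(-2) − 1·4] + [1·1 − (-1)·(-2)]| = 53, so the area is 53/2.
The number of boundary lattice points is Σ gcd(|Δx|,|Δy|) = gcd(4,2) + gcd(11,1) + gcd(5,6) + gcd(2,3) = 2+1+1+1 = 5.
By Pick's theorem I = A − B/2 + 1 = 53/2 − 5/2 + 1 = 25.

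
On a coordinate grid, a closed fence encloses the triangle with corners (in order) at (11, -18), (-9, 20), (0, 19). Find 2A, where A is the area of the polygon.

322

Using the shoelace formula, 2A = |(11·20 − (-9)·(-18)) + ((-9)·19 − 0·20) + (0·(-18) − 11·19)| = 322, so the area is 161.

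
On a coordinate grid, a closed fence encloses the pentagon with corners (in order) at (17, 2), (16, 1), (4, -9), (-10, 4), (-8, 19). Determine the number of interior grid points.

365

The shoelace formula gives twice the area as |[17·1 − 16·2] + [16·(-9) − 4·1] + [4·4 − (-10)·(-9)] + [(-10)·19 − (-8)·4] + [(-8)·2 − 17·19]| = 734, so the area is 367.
Summing gcd(|Δx|,|Δy|) over the edges gives the boundary count: gcd(1,1) + gcd(12,10) + gcd(14,13) + gcd(2,15) + gcd(25,17) = 1+2+1+1+1 = 6.
Pick's theorem gives I = A − B/2 + 1 = 367 − 6/2 + 1 = 365.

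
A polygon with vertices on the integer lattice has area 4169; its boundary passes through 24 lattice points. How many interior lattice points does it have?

4158

Pick's theorem A = I + B/2 − 1 rearranges to I = A − B/2 + 1 = 4169 − 24/2 + 1 = 4158.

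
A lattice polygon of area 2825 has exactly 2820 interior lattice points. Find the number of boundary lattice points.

12

Pick's theorem gives A = I + B/2 − 1, so B = 2(A − I + 1) = 2(2825 − 2820 + 1) = 12.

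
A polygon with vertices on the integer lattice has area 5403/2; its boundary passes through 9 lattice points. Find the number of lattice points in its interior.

2698

From Pick's theorem, I = A − B/2 + 1 = 5403/2 − 9/2 + 1 = 2698.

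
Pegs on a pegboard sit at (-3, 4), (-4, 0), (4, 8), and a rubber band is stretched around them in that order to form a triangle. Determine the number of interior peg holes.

Using the shoelace formula, 2A = |((-3)·0 − (-4)·4) + ((-4)·8 − 4·0) + (4·4 − (-3)·8)| = 24, so the area is 12.
Summing gcd(|Δx|,|Δy|) over the edges gives the boundary count: gcd(1,4) + gcd(8,8) + gcd(7,4) = 1+8+1 = 10.
Pick's theorem gives I = A − B/2 + 1 = 12 − 10/2 + 1 = 8.

8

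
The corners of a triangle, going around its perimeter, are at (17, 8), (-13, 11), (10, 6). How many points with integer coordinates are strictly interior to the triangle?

39

By the shoelace formula, twice the signed area is |(17·11 − (-13)·8) + ((-13)·6 − 10·11) + (10·8 − 17·6)| = 81, so the area is 81/2.
Summing gcd(|Δx|,|Δy|) over the edges gives the boundary count: gcd(30,3) + gcd(23,5) + gcd(7,2) = 3+1+1 = 5.
Pick's theorem gives I = A − B/2 + 1 = 81/2 − 5/2 + 1 = 39.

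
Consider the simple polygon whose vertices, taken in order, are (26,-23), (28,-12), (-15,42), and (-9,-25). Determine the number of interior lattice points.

By the shoelace formula, twice the signed area is |[26·(-12) − 28·(-23)] + [28·42 − (-15)·(-12)] + [(-15)·(-25) − (-9)·42] + [(-9)·(-23) − 26·(-25)]| = 2938, so the area is 1469.
Along each edge there are gcd(|Δx|,|Δy|)+1 lattice points, so counting each shared vertex once the boundary has gcd(2,11) + gcd(43,54) + gcd(6,67) + gcd(35,2) = 1+1+1+1 = 4.
By Pick's theorem A = I + B/2 − 1, so I = 1469 − 4/2 + 1 = 1468.

1468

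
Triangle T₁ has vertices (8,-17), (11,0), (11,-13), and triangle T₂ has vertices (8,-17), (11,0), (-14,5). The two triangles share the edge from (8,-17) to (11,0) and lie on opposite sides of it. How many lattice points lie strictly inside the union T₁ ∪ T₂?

The union is the simple quadrilateral with vertices (8,-17), (11,-13), (11,0), (-14,5) in order.
By the shoelace formula, twice the signed area is |(8·(-13) − 11·(-17)) + (11·0 − 11·(-13)) + (11·5 − (-14)·0) + ((-14)·(-17) − 8·5)| = 479, so the area is 239.5.
The number of boundary lattice points is Σ gcd(|Δx|,|Δy|) = gcd(3,4) + gcd(0,13) + gcd(25,5) + gcd(22,22) = 1+13+5+22 = 41.
By Pick's theorem I = A − B/2 + 1 = 239.5 − 41/2 + 1 = 220.

220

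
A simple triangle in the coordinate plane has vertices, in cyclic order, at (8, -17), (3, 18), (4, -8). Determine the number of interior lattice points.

45

By the shoelace formula, twice the signed area is |[8·18 − 3·(-17)] + [3·(-8) − 4·18] + [4·(-17) − 8·(-8)]| = 95, so the area is 47.5.
The number of boundary lattice points is Σ gcd(|Δx|,|Δy|) = gcd(5,35) + gcd(1,26) + gcd(4,9) = 5+1+1 = 7.
Pick's theorem gives I = A − B/2 + 1 = 47.5 − 7/2 + 1 = 45.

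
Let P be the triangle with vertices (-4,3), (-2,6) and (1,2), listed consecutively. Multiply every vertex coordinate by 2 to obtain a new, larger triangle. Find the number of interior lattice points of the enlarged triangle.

Using the shoelace formula, 2A = |((-4)·6 − (-2)·3) + ((-2)·2 − 1·6) + (1·3 − (-4)·2)| = 17, so the area is 8.5.
Along each edge there are gcd(|Δx|,|Δy|)+1 lattice points, so counting each shared vertex once the boundary has gcd(2,3) + gcd(3,4) + gcd(5,1) = 1+1+1 = 3.
Scaling by 2 multiplies the area by 2² = 4 (so the new area is 34) and multiplies the boundary lattice-point count by 2, giving 6.
By Pick's theorem, the interior count of the dilated polygon is 34 − 6/2 + 1 = 32.

32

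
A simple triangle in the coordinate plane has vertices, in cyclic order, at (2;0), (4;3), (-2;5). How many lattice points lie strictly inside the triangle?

10

Using the shoelace formula, 2A = |(2·3 − 4·0) + (4·5 − (-2)·3) + ((-2)·0 − 2·5)| = 22, so the area is 11.
The number of boundary lattice points is Σ gcd(|Δx|,|Δy|) = gcd(2,3) + gcd(6,2) + gcd(4,5) = 1+2+1 = 4.
By Pick's theorem A = I + B/2 − 1, so I = 11 − 4/2 + 1 = 10.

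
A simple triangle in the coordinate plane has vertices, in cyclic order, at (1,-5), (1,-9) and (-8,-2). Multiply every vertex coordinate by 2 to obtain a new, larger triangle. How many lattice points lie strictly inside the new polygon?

65

By the shoelace formula, twice the signed area is |(1·(-9) − 1·(-5)) + (1·(-2) − (-8)·(-9)) + ((-8)·(-5) − 1·(-2))| = 36, so the area is 18.
Along each edge there are gcd(|Δx|,|Δy|)+1 lattice points, so counting each shared vertex once the boundary has gcd(0,4) + gcd(9,7) + gcd(9,3) = 4+1+3 = 8.
Scaling by 2 multiplies the area by 2² = 4 (so the new area is 72) and multiplies the boundary lattice-point count by 2, giving 16.
By Pick's theorem, the interior count of the dilated polygon is 72 − 16/2 + 1 = 65.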